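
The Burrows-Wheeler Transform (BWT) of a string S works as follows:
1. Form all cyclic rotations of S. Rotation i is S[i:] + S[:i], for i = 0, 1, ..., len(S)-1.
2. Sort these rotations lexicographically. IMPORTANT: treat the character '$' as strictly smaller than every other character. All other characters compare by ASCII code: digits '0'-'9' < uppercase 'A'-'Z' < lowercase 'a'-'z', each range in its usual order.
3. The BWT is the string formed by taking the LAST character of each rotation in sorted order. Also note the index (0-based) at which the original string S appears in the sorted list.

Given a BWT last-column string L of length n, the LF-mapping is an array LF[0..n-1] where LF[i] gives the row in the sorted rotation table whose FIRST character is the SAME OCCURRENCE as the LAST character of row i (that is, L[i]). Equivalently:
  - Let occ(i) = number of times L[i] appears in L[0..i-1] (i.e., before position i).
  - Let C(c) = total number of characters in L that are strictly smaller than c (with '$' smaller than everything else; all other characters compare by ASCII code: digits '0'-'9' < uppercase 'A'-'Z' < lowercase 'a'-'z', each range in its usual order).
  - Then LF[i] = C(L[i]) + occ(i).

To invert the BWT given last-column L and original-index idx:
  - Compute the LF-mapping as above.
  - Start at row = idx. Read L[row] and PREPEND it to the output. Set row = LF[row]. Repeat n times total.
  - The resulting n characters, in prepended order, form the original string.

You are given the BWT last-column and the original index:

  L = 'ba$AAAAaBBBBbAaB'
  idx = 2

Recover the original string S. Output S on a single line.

LF mapping: 14 11 0 1 2 3 4 12 6 7 8 9 15 5 13 10
Walk LF starting at row 2, prepending L[row]:
  step 1: row=2, L[2]='$', prepend. Next row=LF[2]=0
  step 2: row=0, L[0]='b', prepend. Next row=LF[0]=14
  step 3: row=14, L[14]='a', prepend. Next row=LF[14]=13
  step 4: row=13, L[13]='A', prepend. Next row=LF[13]=5
  step 5: row=5, L[5]='A', prepend. Next row=LF[5]=3
  step 6: row=3, L[3]='A', prepend. Next row=LF[3]=1
  step 7: row=1, L[1]='a', prepend. Next row=LF[1]=11
  step 8: row=11, L[11]='B', prepend. Next row=LF[11]=9
  step 9: row=9, L[9]='B', prepend. Next row=LF[9]=7
  step 10: row=7, L[7]='a', prepend. Next row=LF[7]=12
  step 11: row=12, L[12]='b', prepend. Next row=LF[12]=15
  step 12: row=15, L[15]='B', prepend. Next row=LF[15]=10
  step 13: row=10, L[10]='B', prepend. Next row=LF[10]=8
  step 14: row=8, L[8]='B', prepend. Next row=LF[8]=6
  step 15: row=6, L[6]='A', prepend. Next row=LF[6]=4
  step 16: row=4, L[4]='A', prepend. Next row=LF[4]=2
Reversed output: AABBBbaBBaAAAab$

Answer: AABBBbaBBaAAAab$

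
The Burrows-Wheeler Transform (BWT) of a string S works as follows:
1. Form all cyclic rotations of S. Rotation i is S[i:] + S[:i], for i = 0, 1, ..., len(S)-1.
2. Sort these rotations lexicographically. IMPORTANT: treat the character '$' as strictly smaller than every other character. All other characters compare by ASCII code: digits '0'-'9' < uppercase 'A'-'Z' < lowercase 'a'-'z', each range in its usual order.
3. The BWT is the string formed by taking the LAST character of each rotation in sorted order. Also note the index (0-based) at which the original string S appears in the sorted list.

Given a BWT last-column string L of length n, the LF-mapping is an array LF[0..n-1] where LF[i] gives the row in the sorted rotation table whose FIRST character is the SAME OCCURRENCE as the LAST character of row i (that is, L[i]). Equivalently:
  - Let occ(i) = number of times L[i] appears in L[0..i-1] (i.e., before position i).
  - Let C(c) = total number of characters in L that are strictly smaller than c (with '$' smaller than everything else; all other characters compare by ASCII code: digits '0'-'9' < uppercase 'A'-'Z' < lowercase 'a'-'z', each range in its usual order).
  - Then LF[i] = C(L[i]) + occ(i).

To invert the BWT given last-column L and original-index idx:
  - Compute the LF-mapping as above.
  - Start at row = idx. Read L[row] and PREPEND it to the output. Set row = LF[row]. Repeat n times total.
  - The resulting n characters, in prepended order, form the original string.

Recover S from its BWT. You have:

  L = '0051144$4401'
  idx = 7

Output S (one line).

Answer: 41104441500$

Derivation:
LF mapping: 1 2 11 4 5 7 8 0 9 10 3 6
Walk LF starting at row 7, prepending L[row]:
  step 1: row=7, L[7]='$', prepend. Next row=LF[7]=0
  step 2: row=0, L[0]='0', prepend. Next row=LF[0]=1
  step 3: row=1, L[1]='0', prepend. Next row=LF[1]=2
  step 4: row=2, L[2]='5', prepend. Next row=LF[2]=11
  step 5: row=11, L[11]='1', prepend. Next row=LF[11]=6
  step 6: row=6, L[6]='4', prepend. Next row=LF[6]=8
  step 7: row=8, L[8]='4', prepend. Next row=LF[8]=9
  step 8: row=9, L[9]='4', prepend. Next row=LF[9]=10
  step 9: row=10, L[10]='0', prepend. Next row=LF[10]=3
  step 10: row=3, L[3]='1', prepend. Next row=LF[3]=4
  step 11: row=4, L[4]='1', prepend. Next row=LF[4]=5
  step 12: row=5, L[5]='4', prepend. Next row=LF[5]=7
Reversed output: 41104441500$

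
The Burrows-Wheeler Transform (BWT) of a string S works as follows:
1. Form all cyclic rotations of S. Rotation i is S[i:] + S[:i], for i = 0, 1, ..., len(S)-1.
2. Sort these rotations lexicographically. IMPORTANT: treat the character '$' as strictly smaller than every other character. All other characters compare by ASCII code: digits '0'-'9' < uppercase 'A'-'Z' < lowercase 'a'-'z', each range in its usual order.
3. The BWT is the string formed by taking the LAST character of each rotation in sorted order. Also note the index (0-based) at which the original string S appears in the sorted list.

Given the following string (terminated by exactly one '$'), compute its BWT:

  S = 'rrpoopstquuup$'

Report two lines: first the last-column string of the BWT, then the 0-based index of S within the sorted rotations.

Answer: ppourotr$psuuq
8

Derivation:
All 14 rotations (rotation i = S[i:]+S[:i]):
  rot[0] = rrpoopstquuup$
  rot[1] = rpoopstquuup$r
  rot[2] = poopstquuup$rr
  rot[3] = oopstquuup$rrp
  rot[4] = opstquuup$rrpo
  rot[5] = pstquuup$rrpoo
  rot[6] = stquuup$rrpoop
  rot[7] = tquuup$rrpoops
  rot[8] = quuup$rrpoopst
  rot[9] = uuup$rrpoopstq
  rot[10] = uup$rrpoopstqu
  rot[11] = up$rrpoopstquu
  rot[12] = p$rrpoopstquuu
  rot[13] = $rrpoopstquuup
Sorted (with $ < everything):
  sorted[0] = $rrpoopstquuup  (last char: 'p')
  sorted[1] = oopstquuup$rrp  (last char: 'p')
  sorted[2] = opstquuup$rrpo  (last char: 'o')
  sorted[3] = p$rrpoopstquuu  (last char: 'u')
  sorted[4] = poopstquuup$rr  (last char: 'r')
  sorted[5] = pstquuup$rrpoo  (last char: 'o')
  sorted[6] = quuup$rrpoopst  (last char: 't')
  sorted[7] = rpoopstquuup$r  (last char: 'r')
  sorted[8] = rrpoopstquuup$  (last char: '$')
  sorted[9] = stquuup$rrpoop  (last char: 'p')
  sorted[10] = tquuup$rrpoops  (last char: 's')
  sorted[11] = up$rrpoopstquu  (last char: 'u')
  sorted[12] = uup$rrpoopstqu  (last char: 'u')
  sorted[13] = uuup$rrpoopstq  (last char: 'q')
Last column: ppourotr$psuuq
Original string S is at sorted index 8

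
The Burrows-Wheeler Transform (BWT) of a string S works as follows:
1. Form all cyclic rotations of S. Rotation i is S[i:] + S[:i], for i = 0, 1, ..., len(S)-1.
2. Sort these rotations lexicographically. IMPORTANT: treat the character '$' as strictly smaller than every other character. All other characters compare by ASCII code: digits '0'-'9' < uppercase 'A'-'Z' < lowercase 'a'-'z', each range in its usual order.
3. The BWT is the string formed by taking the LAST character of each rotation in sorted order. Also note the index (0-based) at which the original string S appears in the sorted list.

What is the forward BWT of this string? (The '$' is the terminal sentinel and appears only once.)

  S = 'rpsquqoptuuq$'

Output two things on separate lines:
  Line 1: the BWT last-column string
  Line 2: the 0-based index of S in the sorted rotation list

All 13 rotations (rotation i = S[i:]+S[:i]):
  rot[0] = rpsquqoptuuq$
  rot[1] = psquqoptuuq$r
  rot[2] = squqoptuuq$rp
  rot[3] = quqoptuuq$rps
  rot[4] = uqoptuuq$rpsq
  rot[5] = qoptuuq$rpsqu
  rot[6] = optuuq$rpsquq
  rot[7] = ptuuq$rpsquqo
  rot[8] = tuuq$rpsquqop
  rot[9] = uuq$rpsquqopt
  rot[10] = uq$rpsquqoptu
  rot[11] = q$rpsquqoptuu
  rot[12] = $rpsquqoptuuq
Sorted (with $ < everything):
  sorted[0] = $rpsquqoptuuq  (last char: 'q')
  sorted[1] = optuuq$rpsquq  (last char: 'q')
  sorted[2] = psquqoptuuq$r  (last char: 'r')
  sorted[3] = ptuuq$rpsquqo  (last char: 'o')
  sorted[4] = q$rpsquqoptuu  (last char: 'u')
  sorted[5] = qoptuuq$rpsqu  (last char: 'u')
  sorted[6] = quqoptuuq$rps  (last char: 's')
  sorted[7] = rpsquqoptuuq$  (last char: '$')
  sorted[8] = squqoptuuq$rp  (last char: 'p')
  sorted[9] = tuuq$rpsquqop  (last char: 'p')
  sorted[10] = uq$rpsquqoptu  (last char: 'u')
  sorted[11] = uqoptuuq$rpsq  (last char: 'q')
  sorted[12] = uuq$rpsquqopt  (last char: 't')
Last column: qqrouus$ppuqt
Original string S is at sorted index 7

Answer: qqrouus$ppuqt
7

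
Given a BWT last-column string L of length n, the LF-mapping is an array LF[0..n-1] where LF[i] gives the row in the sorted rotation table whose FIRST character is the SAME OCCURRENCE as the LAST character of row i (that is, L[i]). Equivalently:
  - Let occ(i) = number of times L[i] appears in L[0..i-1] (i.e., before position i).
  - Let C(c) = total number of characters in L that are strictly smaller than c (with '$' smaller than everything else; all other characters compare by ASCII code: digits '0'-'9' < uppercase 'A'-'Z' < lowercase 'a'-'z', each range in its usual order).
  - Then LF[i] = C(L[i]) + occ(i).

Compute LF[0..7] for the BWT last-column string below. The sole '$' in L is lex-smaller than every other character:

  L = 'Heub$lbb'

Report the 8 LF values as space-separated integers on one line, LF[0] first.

Char counts: '$':1, 'H':1, 'b':3, 'e':1, 'l':1, 'u':1
C (first-col start): C('$')=0, C('H')=1, C('b')=2, C('e')=5, C('l')=6, C('u')=7
L[0]='H': occ=0, LF[0]=C('H')+0=1+0=1
L[1]='e': occ=0, LF[1]=C('e')+0=5+0=5
L[2]='u': occ=0, LF[2]=C('u')+0=7+0=7
L[3]='b': occ=0, LF[3]=C('b')+0=2+0=2
L[4]='$': occ=0, LF[4]=C('$')+0=0+0=0
L[5]='l': occ=0, LF[5]=C('l')+0=6+0=6
L[6]='b': occ=1, LF[6]=C('b')+1=2+1=3
L[7]='b': occ=2, LF[7]=C('b')+2=2+2=4

Answer: 1 5 7 2 0 6 3 4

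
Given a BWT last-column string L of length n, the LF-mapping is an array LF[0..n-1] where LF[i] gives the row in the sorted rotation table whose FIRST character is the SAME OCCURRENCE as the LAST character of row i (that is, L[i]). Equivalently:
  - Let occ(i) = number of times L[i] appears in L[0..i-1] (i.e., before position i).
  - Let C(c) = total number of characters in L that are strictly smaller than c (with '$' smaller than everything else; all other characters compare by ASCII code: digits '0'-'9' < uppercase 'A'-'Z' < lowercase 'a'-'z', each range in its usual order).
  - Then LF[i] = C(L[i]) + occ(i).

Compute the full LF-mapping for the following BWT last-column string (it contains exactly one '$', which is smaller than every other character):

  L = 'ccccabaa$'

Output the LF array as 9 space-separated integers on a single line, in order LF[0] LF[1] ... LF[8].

Char counts: '$':1, 'a':3, 'b':1, 'c':4
C (first-col start): C('$')=0, C('a')=1, C('b')=4, C('c')=5
L[0]='c': occ=0, LF[0]=C('c')+0=5+0=5
L[1]='c': occ=1, LF[1]=C('c')+1=5+1=6
L[2]='c': occ=2, LF[2]=C('c')+2=5+2=7
L[3]='c': occ=3, LF[3]=C('c')+3=5+3=8
L[4]='a': occ=0, LF[4]=C('a')+0=1+0=1
L[5]='b': occ=0, LF[5]=C('b')+0=4+0=4
L[6]='a': occ=1, LF[6]=C('a')+1=1+1=2
L[7]='a': occ=2, LF[7]=C('a')+2=1+2=3
L[8]='$': occ=0, LF[8]=C('$')+0=0+0=0

Answer: 5 6 7 8 1 4 2 3 0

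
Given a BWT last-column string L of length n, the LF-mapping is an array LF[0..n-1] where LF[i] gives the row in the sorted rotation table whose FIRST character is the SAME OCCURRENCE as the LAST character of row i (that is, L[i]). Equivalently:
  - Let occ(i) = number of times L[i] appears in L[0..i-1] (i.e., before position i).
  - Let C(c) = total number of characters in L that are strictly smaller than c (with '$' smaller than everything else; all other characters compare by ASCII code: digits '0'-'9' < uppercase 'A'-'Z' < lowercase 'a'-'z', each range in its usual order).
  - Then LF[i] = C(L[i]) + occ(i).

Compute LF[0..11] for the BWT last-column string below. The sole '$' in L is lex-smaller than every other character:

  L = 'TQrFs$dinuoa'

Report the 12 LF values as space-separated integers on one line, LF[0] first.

Char counts: '$':1, 'F':1, 'Q':1, 'T':1, 'a':1, 'd':1, 'i':1, 'n':1, 'o':1, 'r':1, 's':1, 'u':1
C (first-col start): C('$')=0, C('F')=1, C('Q')=2, C('T')=3, C('a')=4, C('d')=5, C('i')=6, C('n')=7, C('o')=8, C('r')=9, C('s')=10, C('u')=11
L[0]='T': occ=0, LF[0]=C('T')+0=3+0=3
L[1]='Q': occ=0, LF[1]=C('Q')+0=2+0=2
L[2]='r': occ=0, LF[2]=C('r')+0=9+0=9
L[3]='F': occ=0, LF[3]=C('F')+0=1+0=1
L[4]='s': occ=0, LF[4]=C('s')+0=10+0=10
L[5]='$': occ=0, LF[5]=C('$')+0=0+0=0
L[6]='d': occ=0, LF[6]=C('d')+0=5+0=5
L[7]='i': occ=0, LF[7]=C('i')+0=6+0=6
L[8]='n': occ=0, LF[8]=C('n')+0=7+0=7
L[9]='u': occ=0, LF[9]=C('u')+0=11+0=11
L[10]='o': occ=0, LF[10]=C('o')+0=8+0=8
L[11]='a': occ=0, LF[11]=C('a')+0=4+0=4

Answer: 3 2 9 1 10 0 5 6 7 11 8 4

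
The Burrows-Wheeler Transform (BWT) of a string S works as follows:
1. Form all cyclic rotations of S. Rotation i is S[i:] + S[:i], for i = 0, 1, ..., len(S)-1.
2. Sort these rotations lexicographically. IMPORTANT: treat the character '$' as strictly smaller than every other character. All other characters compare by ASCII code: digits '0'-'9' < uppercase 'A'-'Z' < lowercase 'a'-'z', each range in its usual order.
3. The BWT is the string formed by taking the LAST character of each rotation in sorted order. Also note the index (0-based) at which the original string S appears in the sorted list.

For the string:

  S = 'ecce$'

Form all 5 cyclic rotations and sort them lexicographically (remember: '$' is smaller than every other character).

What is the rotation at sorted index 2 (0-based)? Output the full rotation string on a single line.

All 5 rotations (rotation i = S[i:]+S[:i]):
  rot[0] = ecce$
  rot[1] = cce$e
  rot[2] = ce$ec
  rot[3] = e$ecc
  rot[4] = $ecce
Sorted (with $ < everything):
  sorted[0] = $ecce
  sorted[1] = cce$e
  sorted[2] = ce$ec
  sorted[3] = e$ecc
  sorted[4] = ecce$
sorted[2] = ce$ec

Answer: ce$ec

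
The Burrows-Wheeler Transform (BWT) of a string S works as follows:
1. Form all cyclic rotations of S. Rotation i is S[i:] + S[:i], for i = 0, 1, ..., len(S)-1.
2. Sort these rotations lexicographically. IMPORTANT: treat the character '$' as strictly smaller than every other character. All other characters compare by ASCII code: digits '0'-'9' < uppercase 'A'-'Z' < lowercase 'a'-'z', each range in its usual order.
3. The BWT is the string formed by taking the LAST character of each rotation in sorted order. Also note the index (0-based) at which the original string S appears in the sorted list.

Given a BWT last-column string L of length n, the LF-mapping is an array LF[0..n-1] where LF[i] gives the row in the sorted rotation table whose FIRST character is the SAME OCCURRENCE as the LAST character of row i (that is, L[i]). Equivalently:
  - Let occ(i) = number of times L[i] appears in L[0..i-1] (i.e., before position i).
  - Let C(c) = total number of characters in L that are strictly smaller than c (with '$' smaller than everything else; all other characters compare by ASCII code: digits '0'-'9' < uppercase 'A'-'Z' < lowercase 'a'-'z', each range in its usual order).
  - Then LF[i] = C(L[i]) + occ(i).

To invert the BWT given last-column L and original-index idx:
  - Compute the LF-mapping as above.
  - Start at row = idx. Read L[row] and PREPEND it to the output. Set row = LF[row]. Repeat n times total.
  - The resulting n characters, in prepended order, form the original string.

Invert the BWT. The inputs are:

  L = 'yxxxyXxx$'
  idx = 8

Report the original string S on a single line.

Answer: yxxxXxxy$

Derivation:
LF mapping: 7 2 3 4 8 1 5 6 0
Walk LF starting at row 8, prepending L[row]:
  step 1: row=8, L[8]='$', prepend. Next row=LF[8]=0
  step 2: row=0, L[0]='y', prepend. Next row=LF[0]=7
  step 3: row=7, L[7]='x', prepend. Next row=LF[7]=6
  step 4: row=6, L[6]='x', prepend. Next row=LF[6]=5
  step 5: row=5, L[5]='X', prepend. Next row=LF[5]=1
  step 6: row=1, L[1]='x', prepend. Next row=LF[1]=2
  step 7: row=2, L[2]='x', prepend. Next row=LF[2]=3
  step 8: row=3, L[3]='x', prepend. Next row=LF[3]=4
  step 9: row=4, L[4]='y', prepend. Next row=LF[4]=8
Reversed output: yxxxXxxy$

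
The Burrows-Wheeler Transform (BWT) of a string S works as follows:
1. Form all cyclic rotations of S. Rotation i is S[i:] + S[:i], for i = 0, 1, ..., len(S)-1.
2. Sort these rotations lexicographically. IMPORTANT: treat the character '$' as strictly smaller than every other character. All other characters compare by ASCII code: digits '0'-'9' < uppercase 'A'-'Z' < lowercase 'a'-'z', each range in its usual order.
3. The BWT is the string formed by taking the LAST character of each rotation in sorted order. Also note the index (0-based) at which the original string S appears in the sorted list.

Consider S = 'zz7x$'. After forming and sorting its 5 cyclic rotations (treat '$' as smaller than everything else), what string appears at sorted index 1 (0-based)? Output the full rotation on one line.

Answer: 7x$zz

Derivation:
All 5 rotations (rotation i = S[i:]+S[:i]):
  rot[0] = zz7x$
  rot[1] = z7x$z
  rot[2] = 7x$zz
  rot[3] = x$zz7
  rot[4] = $zz7x
Sorted (with $ < everything):
  sorted[0] = $zz7x
  sorted[1] = 7x$zz
  sorted[2] = x$zz7
  sorted[3] = z7x$z
  sorted[4] = zz7x$
sorted[1] = 7x$zz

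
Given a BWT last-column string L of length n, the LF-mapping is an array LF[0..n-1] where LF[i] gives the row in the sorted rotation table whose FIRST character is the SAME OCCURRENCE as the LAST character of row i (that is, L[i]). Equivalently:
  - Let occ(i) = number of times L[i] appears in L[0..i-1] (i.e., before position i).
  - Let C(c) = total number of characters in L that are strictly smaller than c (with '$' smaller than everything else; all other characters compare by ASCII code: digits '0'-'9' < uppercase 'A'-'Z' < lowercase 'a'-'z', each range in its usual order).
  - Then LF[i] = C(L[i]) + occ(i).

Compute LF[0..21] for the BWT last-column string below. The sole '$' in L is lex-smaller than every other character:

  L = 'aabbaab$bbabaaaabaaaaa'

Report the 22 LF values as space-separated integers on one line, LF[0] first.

Answer: 1 2 15 16 3 4 17 0 18 19 5 20 6 7 8 9 21 10 11 12 13 14

Derivation:
Char counts: '$':1, 'a':14, 'b':7
C (first-col start): C('$')=0, C('a')=1, C('b')=15
L[0]='a': occ=0, LF[0]=C('a')+0=1+0=1
L[1]='a': occ=1, LF[1]=C('a')+1=1+1=2
L[2]='b': occ=0, LF[2]=C('b')+0=15+0=15
L[3]='b': occ=1, LF[3]=C('b')+1=15+1=16
L[4]='a': occ=2, LF[4]=C('a')+2=1+2=3
L[5]='a': occ=3, LF[5]=C('a')+3=1+3=4
L[6]='b': occ=2, LF[6]=C('b')+2=15+2=17
L[7]='$': occ=0, LF[7]=C('$')+0=0+0=0
L[8]='b': occ=3, LF[8]=C('b')+3=15+3=18
L[9]='b': occ=4, LF[9]=C('b')+4=15+4=19
L[10]='a': occ=4, LF[10]=C('a')+4=1+4=5
L[11]='b': occ=5, LF[11]=C('b')+5=15+5=20
L[12]='a': occ=5, LF[12]=C('a')+5=1+5=6
L[13]='a': occ=6, LF[13]=C('a')+6=1+6=7
L[14]='a': occ=7, LF[14]=C('a')+7=1+7=8
L[15]='a': occ=8, LF[15]=C('a')+8=1+8=9
L[16]='b': occ=6, LF[16]=C('b')+6=15+6=21
L[17]='a': occ=9, LF[17]=C('a')+9=1+9=10
L[18]='a': occ=10, LF[18]=C('a')+10=1+10=11
L[19]='a': occ=11, LF[19]=C('a')+11=1+11=12
L[20]='a': occ=12, LF[20]=C('a')+12=1+12=13
L[21]='a': occ=13, LF[21]=C('a')+13=1+13=14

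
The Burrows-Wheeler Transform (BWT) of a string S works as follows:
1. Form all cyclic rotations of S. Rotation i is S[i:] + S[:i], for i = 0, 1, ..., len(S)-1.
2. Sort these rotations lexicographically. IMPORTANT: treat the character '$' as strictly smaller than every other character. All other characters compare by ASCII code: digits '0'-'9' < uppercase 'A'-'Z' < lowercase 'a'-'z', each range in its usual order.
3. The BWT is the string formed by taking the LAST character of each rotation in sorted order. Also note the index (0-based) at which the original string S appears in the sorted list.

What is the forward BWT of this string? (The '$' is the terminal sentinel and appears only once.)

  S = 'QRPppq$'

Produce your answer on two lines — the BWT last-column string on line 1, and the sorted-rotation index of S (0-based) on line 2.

All 7 rotations (rotation i = S[i:]+S[:i]):
  rot[0] = QRPppq$
  rot[1] = RPppq$Q
  rot[2] = Pppq$QR
  rot[3] = ppq$QRP
  rot[4] = pq$QRPp
  rot[5] = q$QRPpp
  rot[6] = $QRPppq
Sorted (with $ < everything):
  sorted[0] = $QRPppq  (last char: 'q')
  sorted[1] = Pppq$QR  (last char: 'R')
  sorted[2] = QRPppq$  (last char: '$')
  sorted[3] = RPppq$Q  (last char: 'Q')
  sorted[4] = ppq$QRP  (last char: 'P')
  sorted[5] = pq$QRPp  (last char: 'p')
  sorted[6] = q$QRPpp  (last char: 'p')
Last column: qR$QPpp
Original string S is at sorted index 2

Answer: qR$QPpp
2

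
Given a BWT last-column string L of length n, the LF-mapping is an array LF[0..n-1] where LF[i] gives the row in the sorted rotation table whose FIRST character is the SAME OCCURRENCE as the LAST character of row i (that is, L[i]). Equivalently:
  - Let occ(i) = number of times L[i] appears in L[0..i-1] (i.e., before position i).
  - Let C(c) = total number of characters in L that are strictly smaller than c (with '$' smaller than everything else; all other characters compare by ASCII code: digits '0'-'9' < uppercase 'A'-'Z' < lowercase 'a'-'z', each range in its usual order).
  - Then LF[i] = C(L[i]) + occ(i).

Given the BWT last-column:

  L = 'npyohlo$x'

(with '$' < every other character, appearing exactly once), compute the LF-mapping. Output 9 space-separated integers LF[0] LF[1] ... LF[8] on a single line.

Char counts: '$':1, 'h':1, 'l':1, 'n':1, 'o':2, 'p':1, 'x':1, 'y':1
C (first-col start): C('$')=0, C('h')=1, C('l')=2, C('n')=3, C('o')=4, C('p')=6, C('x')=7, C('y')=8
L[0]='n': occ=0, LF[0]=C('n')+0=3+0=3
L[1]='p': occ=0, LF[1]=C('p')+0=6+0=6
L[2]='y': occ=0, LF[2]=C('y')+0=8+0=8
L[3]='o': occ=0, LF[3]=C('o')+0=4+0=4
L[4]='h': occ=0, LF[4]=C('h')+0=1+0=1
L[5]='l': occ=0, LF[5]=C('l')+0=2+0=2
L[6]='o': occ=1, LF[6]=C('o')+1=4+1=5
L[7]='$': occ=0, LF[7]=C('$')+0=0+0=0
L[8]='x': occ=0, LF[8]=C('x')+0=7+0=7

Answer: 3 6 8 4 1 2 5 0 7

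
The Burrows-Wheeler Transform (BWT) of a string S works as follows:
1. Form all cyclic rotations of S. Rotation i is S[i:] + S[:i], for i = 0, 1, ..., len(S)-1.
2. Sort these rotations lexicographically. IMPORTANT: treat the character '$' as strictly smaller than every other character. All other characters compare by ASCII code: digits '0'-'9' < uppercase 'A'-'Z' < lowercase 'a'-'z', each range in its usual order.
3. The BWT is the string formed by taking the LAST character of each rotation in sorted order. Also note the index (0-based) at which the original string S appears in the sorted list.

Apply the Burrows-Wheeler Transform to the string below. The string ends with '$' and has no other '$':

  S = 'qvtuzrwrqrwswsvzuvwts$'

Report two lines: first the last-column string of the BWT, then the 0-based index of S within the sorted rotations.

Answer: sr$wzqtwwwvztqusrsrvuv
2

Derivation:
All 22 rotations (rotation i = S[i:]+S[:i]):
  rot[0] = qvtuzrwrqrwswsvzuvwts$
  rot[1] = vtuzrwrqrwswsvzuvwts$q
  rot[2] = tuzrwrqrwswsvzuvwts$qv
  rot[3] = uzrwrqrwswsvzuvwts$qvt
  rot[4] = zrwrqrwswsvzuvwts$qvtu
  rot[5] = rwrqrwswsvzuvwts$qvtuz
  rot[6] = wrqrwswsvzuvwts$qvtuzr
  rot[7] = rqrwswsvzuvwts$qvtuzrw
  rot[8] = qrwswsvzuvwts$qvtuzrwr
  rot[9] = rwswsvzuvwts$qvtuzrwrq
  rot[10] = wswsvzuvwts$qvtuzrwrqr
  rot[11] = swsvzuvwts$qvtuzrwrqrw
  rot[12] = wsvzuvwts$qvtuzrwrqrws
  rot[13] = svzuvwts$qvtuzrwrqrwsw
  rot[14] = vzuvwts$qvtuzrwrqrwsws
  rot[15] = zuvwts$qvtuzrwrqrwswsv
  rot[16] = uvwts$qvtuzrwrqrwswsvz
  rot[17] = vwts$qvtuzrwrqrwswsvzu
  rot[18] = wts$qvtuzrwrqrwswsvzuv
  rot[19] = ts$qvtuzrwrqrwswsvzuvw
  rot[20] = s$qvtuzrwrqrwswsvzuvwt
  rot[21] = $qvtuzrwrqrwswsvzuvwts
Sorted (with $ < everything):
  sorted[0] = $qvtuzrwrqrwswsvzuvwts  (last char: 's')
  sorted[1] = qrwswsvzuvwts$qvtuzrwr  (last char: 'r')
  sorted[2] = qvtuzrwrqrwswsvzuvwts$  (last char: '$')
  sorted[3] = rqrwswsvzuvwts$qvtuzrw  (last char: 'w')
  sorted[4] = rwrqrwswsvzuvwts$qvtuz  (last char: 'z')
  sorted[5] = rwswsvzuvwts$qvtuzrwrq  (last char: 'q')
  sorted[6] = s$qvtuzrwrqrwswsvzuvwt  (last char: 't')
  sorted[7] = svzuvwts$qvtuzrwrqrwsw  (last char: 'w')
  sorted[8] = swsvzuvwts$qvtuzrwrqrw  (last char: 'w')
  sorted[9] = ts$qvtuzrwrqrwswsvzuvw  (last char: 'w')
  sorted[10] = tuzrwrqrwswsvzuvwts$qv  (last char: 'v')
  sorted[11] = uvwts$qvtuzrwrqrwswsvz  (last char: 'z')
  sorted[12] = uzrwrqrwswsvzuvwts$qvt  (last char: 't')
  sorted[13] = vtuzrwrqrwswsvzuvwts$q  (last char: 'q')
  sorted[14] = vwts$qvtuzrwrqrwswsvzu  (last char: 'u')
  sorted[15] = vzuvwts$qvtuzrwrqrwsws  (last char: 's')
  sorted[16] = wrqrwswsvzuvwts$qvtuzr  (last char: 'r')
  sorted[17] = wsvzuvwts$qvtuzrwrqrws  (last char: 's')
  sorted[18] = wswsvzuvwts$qvtuzrwrqr  (last char: 'r')
  sorted[19] = wts$qvtuzrwrqrwswsvzuv  (last char: 'v')
  sorted[20] = zrwrqrwswsvzuvwts$qvtu  (last char: 'u')
  sorted[21] = zuvwts$qvtuzrwrqrwswsv  (last char: 'v')
Last column: sr$wzqtwwwvztqusrsrvuv
Original string S is at sorted index 2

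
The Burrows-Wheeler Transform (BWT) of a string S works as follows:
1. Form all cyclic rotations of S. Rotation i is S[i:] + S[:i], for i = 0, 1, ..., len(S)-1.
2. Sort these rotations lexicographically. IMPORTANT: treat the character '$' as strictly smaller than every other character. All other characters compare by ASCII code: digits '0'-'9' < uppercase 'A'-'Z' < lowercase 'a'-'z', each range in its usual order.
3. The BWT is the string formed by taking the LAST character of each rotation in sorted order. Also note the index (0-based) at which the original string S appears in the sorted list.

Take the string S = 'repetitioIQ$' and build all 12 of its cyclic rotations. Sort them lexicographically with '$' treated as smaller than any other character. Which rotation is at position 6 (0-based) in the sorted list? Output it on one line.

Answer: itioIQ$repet

Derivation:
All 12 rotations (rotation i = S[i:]+S[:i]):
  rot[0] = repetitioIQ$
  rot[1] = epetitioIQ$r
  rot[2] = petitioIQ$re
  rot[3] = etitioIQ$rep
  rot[4] = titioIQ$repe
  rot[5] = itioIQ$repet
  rot[6] = tioIQ$repeti
  rot[7] = ioIQ$repetit
  rot[8] = oIQ$repetiti
  rot[9] = IQ$repetitio
  rot[10] = Q$repetitioI
  rot[11] = $repetitioIQ
Sorted (with $ < everything):
  sorted[0] = $repetitioIQ
  sorted[1] = IQ$repetitio
  sorted[2] = Q$repetitioI
  sorted[3] = epetitioIQ$r
  sorted[4] = etitioIQ$rep
  sorted[5] = ioIQ$repetit
  sorted[6] = itioIQ$repet
  sorted[7] = oIQ$repetiti
  sorted[8] = petitioIQ$re
  sorted[9] = repetitioIQ$
  sorted[10] = tioIQ$repeti
  sorted[11] = titioIQ$repe
sorted[6] = itioIQ$repet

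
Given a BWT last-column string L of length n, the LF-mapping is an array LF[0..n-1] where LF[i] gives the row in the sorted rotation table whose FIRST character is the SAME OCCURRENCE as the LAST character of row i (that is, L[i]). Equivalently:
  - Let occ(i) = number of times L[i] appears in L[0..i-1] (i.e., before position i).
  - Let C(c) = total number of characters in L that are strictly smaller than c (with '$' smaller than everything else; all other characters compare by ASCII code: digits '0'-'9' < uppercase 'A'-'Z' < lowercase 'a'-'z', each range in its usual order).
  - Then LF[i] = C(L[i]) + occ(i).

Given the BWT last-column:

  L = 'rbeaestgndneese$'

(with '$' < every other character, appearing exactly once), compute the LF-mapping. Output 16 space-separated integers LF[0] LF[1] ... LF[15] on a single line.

Char counts: '$':1, 'a':1, 'b':1, 'd':1, 'e':5, 'g':1, 'n':2, 'r':1, 's':2, 't':1
C (first-col start): C('$')=0, C('a')=1, C('b')=2, C('d')=3, C('e')=4, C('g')=9, C('n')=10, C('r')=12, C('s')=13, C('t')=15
L[0]='r': occ=0, LF[0]=C('r')+0=12+0=12
L[1]='b': occ=0, LF[1]=C('b')+0=2+0=2
L[2]='e': occ=0, LF[2]=C('e')+0=4+0=4
L[3]='a': occ=0, LF[3]=C('a')+0=1+0=1
L[4]='e': occ=1, LF[4]=C('e')+1=4+1=5
L[5]='s': occ=0, LF[5]=C('s')+0=13+0=13
L[6]='t': occ=0, LF[6]=C('t')+0=15+0=15
L[7]='g': occ=0, LF[7]=C('g')+0=9+0=9
L[8]='n': occ=0, LF[8]=C('n')+0=10+0=10
L[9]='d': occ=0, LF[9]=C('d')+0=3+0=3
L[10]='n': occ=1, LF[10]=C('n')+1=10+1=11
L[11]='e': occ=2, LF[11]=C('e')+2=4+2=6
L[12]='e': occ=3, LF[12]=C('e')+3=4+3=7
L[13]='s': occ=1, LF[13]=C('s')+1=13+1=14
L[14]='e': occ=4, LF[14]=C('e')+4=4+4=8
L[15]='$': occ=0, LF[15]=C('$')+0=0+0=0

Answer: 12 2 4 1 5 13 15 9 10 3 11 6 7 14 8 0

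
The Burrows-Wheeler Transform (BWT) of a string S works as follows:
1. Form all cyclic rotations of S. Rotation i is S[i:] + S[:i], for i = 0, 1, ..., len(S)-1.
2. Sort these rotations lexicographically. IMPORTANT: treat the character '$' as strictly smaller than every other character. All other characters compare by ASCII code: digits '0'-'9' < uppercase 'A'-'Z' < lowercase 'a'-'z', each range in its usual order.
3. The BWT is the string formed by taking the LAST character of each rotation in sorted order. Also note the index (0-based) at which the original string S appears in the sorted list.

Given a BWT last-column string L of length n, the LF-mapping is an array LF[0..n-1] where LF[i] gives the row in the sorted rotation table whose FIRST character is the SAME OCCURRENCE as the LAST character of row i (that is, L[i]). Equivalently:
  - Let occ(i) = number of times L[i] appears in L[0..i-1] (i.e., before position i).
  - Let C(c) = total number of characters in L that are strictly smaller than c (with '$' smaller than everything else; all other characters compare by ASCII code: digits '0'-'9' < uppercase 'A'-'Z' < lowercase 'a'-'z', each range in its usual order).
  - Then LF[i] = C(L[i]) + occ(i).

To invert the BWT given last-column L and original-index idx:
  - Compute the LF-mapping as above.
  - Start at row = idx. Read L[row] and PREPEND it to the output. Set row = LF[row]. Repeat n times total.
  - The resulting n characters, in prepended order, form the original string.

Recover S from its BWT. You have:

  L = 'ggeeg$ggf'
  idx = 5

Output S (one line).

LF mapping: 4 5 1 2 6 0 7 8 3
Walk LF starting at row 5, prepending L[row]:
  step 1: row=5, L[5]='$', prepend. Next row=LF[5]=0
  step 2: row=0, L[0]='g', prepend. Next row=LF[0]=4
  step 3: row=4, L[4]='g', prepend. Next row=LF[4]=6
  step 4: row=6, L[6]='g', prepend. Next row=LF[6]=7
  step 5: row=7, L[7]='g', prepend. Next row=LF[7]=8
  step 6: row=8, L[8]='f', prepend. Next row=LF[8]=3
  step 7: row=3, L[3]='e', prepend. Next row=LF[3]=2
  step 8: row=2, L[2]='e', prepend. Next row=LF[2]=1
  step 9: row=1, L[1]='g', prepend. Next row=LF[1]=5
Reversed output: geefgggg$

Answer: geefgggg$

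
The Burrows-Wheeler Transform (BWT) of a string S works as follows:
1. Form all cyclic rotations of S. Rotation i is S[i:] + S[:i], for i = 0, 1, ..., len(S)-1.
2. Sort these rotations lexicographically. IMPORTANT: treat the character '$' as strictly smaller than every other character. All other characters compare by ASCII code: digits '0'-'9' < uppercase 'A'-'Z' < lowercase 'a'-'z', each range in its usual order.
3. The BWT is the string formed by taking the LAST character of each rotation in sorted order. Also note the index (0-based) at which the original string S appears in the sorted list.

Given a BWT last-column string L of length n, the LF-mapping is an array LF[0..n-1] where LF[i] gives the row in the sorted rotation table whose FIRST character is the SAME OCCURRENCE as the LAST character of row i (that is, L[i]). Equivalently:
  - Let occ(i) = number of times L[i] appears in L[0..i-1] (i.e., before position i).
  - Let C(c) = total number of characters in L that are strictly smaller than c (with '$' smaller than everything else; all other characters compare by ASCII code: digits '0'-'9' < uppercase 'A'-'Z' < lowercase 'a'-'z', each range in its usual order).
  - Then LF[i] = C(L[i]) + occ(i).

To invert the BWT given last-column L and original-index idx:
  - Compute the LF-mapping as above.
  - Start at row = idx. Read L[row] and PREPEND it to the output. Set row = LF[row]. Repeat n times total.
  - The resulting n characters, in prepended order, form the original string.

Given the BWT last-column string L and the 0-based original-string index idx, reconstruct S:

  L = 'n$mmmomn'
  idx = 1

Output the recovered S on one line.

LF mapping: 5 0 1 2 3 7 4 6
Walk LF starting at row 1, prepending L[row]:
  step 1: row=1, L[1]='$', prepend. Next row=LF[1]=0
  step 2: row=0, L[0]='n', prepend. Next row=LF[0]=5
  step 3: row=5, L[5]='o', prepend. Next row=LF[5]=7
  step 4: row=7, L[7]='n', prepend. Next row=LF[7]=6
  step 5: row=6, L[6]='m', prepend. Next row=LF[6]=4
  step 6: row=4, L[4]='m', prepend. Next row=LF[4]=3
  step 7: row=3, L[3]='m', prepend. Next row=LF[3]=2
  step 8: row=2, L[2]='m', prepend. Next row=LF[2]=1
Reversed output: mmmmnon$

Answer: mmmmnon$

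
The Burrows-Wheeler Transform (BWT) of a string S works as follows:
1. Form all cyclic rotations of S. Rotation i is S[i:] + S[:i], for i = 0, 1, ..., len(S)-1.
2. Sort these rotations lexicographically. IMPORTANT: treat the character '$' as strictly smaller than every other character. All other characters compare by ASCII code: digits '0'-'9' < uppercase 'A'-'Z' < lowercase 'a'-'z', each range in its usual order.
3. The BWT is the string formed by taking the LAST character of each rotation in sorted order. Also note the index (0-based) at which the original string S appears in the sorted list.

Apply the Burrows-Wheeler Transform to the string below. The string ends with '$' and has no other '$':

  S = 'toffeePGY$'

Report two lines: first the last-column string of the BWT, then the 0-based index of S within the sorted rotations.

All 10 rotations (rotation i = S[i:]+S[:i]):
  rot[0] = toffeePGY$
  rot[1] = offeePGY$t
  rot[2] = ffeePGY$to
  rot[3] = feePGY$tof
  rot[4] = eePGY$toff
  rot[5] = ePGY$toffe
  rot[6] = PGY$toffee
  rot[7] = GY$toffeeP
  rot[8] = Y$toffeePG
  rot[9] = $toffeePGY
Sorted (with $ < everything):
  sorted[0] = $toffeePGY  (last char: 'Y')
  sorted[1] = GY$toffeeP  (last char: 'P')
  sorted[2] = PGY$toffee  (last char: 'e')
  sorted[3] = Y$toffeePG  (last char: 'G')
  sorted[4] = ePGY$toffe  (last char: 'e')
  sorted[5] = eePGY$toff  (last char: 'f')
  sorted[6] = feePGY$tof  (last char: 'f')
  sorted[7] = ffeePGY$to  (last char: 'o')
  sorted[8] = offeePGY$t  (last char: 't')
  sorted[9] = toffeePGY$  (last char: '$')
Last column: YPeGeffot$
Original string S is at sorted index 9

Answer: YPeGeffot$
9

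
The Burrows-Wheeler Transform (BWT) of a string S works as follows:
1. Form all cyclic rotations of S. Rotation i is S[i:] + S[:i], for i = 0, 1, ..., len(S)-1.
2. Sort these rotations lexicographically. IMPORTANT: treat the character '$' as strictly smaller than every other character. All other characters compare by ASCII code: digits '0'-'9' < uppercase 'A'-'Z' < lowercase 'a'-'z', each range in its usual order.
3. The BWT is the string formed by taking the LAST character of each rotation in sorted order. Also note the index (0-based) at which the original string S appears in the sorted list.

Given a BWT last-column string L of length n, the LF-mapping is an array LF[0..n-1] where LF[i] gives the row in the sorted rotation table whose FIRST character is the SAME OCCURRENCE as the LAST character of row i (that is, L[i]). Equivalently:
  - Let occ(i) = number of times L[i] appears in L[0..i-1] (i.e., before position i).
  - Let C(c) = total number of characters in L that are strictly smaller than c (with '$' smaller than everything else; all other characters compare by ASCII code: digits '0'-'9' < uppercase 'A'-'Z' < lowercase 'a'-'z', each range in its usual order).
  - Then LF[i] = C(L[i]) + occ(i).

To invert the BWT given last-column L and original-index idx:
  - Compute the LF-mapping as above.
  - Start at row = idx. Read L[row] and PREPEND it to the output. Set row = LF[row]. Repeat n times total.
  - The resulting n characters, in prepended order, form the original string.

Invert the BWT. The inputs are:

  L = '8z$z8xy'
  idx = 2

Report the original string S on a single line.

Answer: 8yzxz8$

Derivation:
LF mapping: 1 5 0 6 2 3 4
Walk LF starting at row 2, prepending L[row]:
  step 1: row=2, L[2]='$', prepend. Next row=LF[2]=0
  step 2: row=0, L[0]='8', prepend. Next row=LF[0]=1
  step 3: row=1, L[1]='z', prepend. Next row=LF[1]=5
  step 4: row=5, L[5]='x', prepend. Next row=LF[5]=3
  step 5: row=3, L[3]='z', prepend. Next row=LF[3]=6
  step 6: row=6, L[6]='y', prepend. Next row=LF[6]=4
  step 7: row=4, L[4]='8', prepend. Next row=LF[4]=2
Reversed output: 8yzxz8$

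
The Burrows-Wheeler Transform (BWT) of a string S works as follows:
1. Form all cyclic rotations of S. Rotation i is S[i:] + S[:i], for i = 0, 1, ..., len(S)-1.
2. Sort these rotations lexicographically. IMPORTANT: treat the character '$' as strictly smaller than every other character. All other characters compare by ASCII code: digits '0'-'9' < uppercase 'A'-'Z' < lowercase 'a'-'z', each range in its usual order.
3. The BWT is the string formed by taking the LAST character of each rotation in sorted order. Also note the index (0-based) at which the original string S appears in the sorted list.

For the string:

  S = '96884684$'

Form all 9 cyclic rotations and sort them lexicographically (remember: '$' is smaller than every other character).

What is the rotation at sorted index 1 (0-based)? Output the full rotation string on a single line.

All 9 rotations (rotation i = S[i:]+S[:i]):
  rot[0] = 96884684$
  rot[1] = 6884684$9
  rot[2] = 884684$96
  rot[3] = 84684$968
  rot[4] = 4684$9688
  rot[5] = 684$96884
  rot[6] = 84$968846
  rot[7] = 4$9688468
  rot[8] = $96884684
Sorted (with $ < everything):
  sorted[0] = $96884684
  sorted[1] = 4$9688468
  sorted[2] = 4684$9688
  sorted[3] = 684$96884
  sorted[4] = 6884684$9
  sorted[5] = 84$968846
  sorted[6] = 84684$968
  sorted[7] = 884684$96
  sorted[8] = 96884684$
sorted[1] = 4$9688468

Answer: 4$9688468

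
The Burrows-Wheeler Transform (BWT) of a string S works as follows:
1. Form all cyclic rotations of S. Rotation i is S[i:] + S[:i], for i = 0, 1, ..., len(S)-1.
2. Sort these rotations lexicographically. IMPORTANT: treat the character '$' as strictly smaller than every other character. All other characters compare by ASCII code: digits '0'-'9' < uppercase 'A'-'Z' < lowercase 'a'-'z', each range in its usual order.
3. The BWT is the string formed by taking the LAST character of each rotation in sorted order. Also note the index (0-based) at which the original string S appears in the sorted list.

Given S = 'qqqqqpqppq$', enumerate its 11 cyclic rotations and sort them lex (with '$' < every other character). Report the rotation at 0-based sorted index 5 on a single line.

Answer: qppq$qqqqqp

Derivation:
All 11 rotations (rotation i = S[i:]+S[:i]):
  rot[0] = qqqqqpqppq$
  rot[1] = qqqqpqppq$q
  rot[2] = qqqpqppq$qq
  rot[3] = qqpqppq$qqq
  rot[4] = qpqppq$qqqq
  rot[5] = pqppq$qqqqq
  rot[6] = qppq$qqqqqp
  rot[7] = ppq$qqqqqpq
  rot[8] = pq$qqqqqpqp
  rot[9] = q$qqqqqpqpp
  rot[10] = $qqqqqpqppq
Sorted (with $ < everything):
  sorted[0] = $qqqqqpqppq
  sorted[1] = ppq$qqqqqpq
  sorted[2] = pq$qqqqqpqp
  sorted[3] = pqppq$qqqqq
  sorted[4] = q$qqqqqpqpp
  sorted[5] = qppq$qqqqqp
  sorted[6] = qpqppq$qqqq
  sorted[7] = qqpqppq$qqq
  sorted[8] = qqqpqppq$qq
  sorted[9] = qqqqpqppq$q
  sorted[10] = qqqqqpqppq$
sorted[5] = qppq$qqqqqp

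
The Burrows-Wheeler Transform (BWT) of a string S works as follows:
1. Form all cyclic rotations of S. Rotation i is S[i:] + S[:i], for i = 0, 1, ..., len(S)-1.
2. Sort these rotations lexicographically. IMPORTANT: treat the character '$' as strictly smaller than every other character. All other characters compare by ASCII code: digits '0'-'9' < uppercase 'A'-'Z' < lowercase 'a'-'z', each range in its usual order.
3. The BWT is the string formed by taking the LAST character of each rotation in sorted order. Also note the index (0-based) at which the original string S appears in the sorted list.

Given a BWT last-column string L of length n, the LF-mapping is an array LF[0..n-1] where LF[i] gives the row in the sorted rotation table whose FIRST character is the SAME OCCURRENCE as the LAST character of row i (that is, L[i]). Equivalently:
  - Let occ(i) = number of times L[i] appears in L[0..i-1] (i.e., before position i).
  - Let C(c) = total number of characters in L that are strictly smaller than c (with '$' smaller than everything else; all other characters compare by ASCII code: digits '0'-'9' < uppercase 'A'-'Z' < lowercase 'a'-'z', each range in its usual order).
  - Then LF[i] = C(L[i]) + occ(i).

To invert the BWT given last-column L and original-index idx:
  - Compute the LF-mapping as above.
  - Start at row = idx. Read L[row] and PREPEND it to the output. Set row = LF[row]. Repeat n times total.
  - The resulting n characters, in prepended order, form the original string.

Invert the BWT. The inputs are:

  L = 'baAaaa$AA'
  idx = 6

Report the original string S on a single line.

Answer: aaAAaaAb$

Derivation:
LF mapping: 8 4 1 5 6 7 0 2 3
Walk LF starting at row 6, prepending L[row]:
  step 1: row=6, L[6]='$', prepend. Next row=LF[6]=0
  step 2: row=0, L[0]='b', prepend. Next row=LF[0]=8
  step 3: row=8, L[8]='A', prepend. Next row=LF[8]=3
  step 4: row=3, L[3]='a', prepend. Next row=LF[3]=5
  step 5: row=5, L[5]='a', prepend. Next row=LF[5]=7
  step 6: row=7, L[7]='A', prepend. Next row=LF[7]=2
  step 7: row=2, L[2]='A', prepend. Next row=LF[2]=1
  step 8: row=1, L[1]='a', prepend. Next row=LF[1]=4
  step 9: row=4, L[4]='a', prepend. Next row=LF[4]=6
Reversed output: aaAAaaAb$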